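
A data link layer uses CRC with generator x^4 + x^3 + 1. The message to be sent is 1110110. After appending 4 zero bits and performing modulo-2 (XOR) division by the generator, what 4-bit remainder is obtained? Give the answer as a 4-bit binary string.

0101

Append 4 zeros: 11101100000. Divide by 11001 (XOR where the leading bit is 1):
  pos 0: 11101 XOR 11001 = 00100
  pos 2: 10010 XOR 11001 = 01011
  pos 3: 10110 XOR 11001 = 01111
  pos 4: 11110 XOR 11001 = 00111
  pos 6: 11100 XOR 11001 = 00101
Remainder (last 4 bits) = 0101. This is the CRC / FCS.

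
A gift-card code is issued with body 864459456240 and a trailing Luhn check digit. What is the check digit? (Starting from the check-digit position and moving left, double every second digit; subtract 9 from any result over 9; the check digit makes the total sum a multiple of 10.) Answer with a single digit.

Partial digits right→left: 0 4 2 6 5 4 9 5 4 4 6 8
Double every second digit counting from the check-digit position (so the 1st, 3rd, 5th, ... of the partial from the right).
  doubled (with −9 where >9): 0 4 1 9 8 3 → sum 25
  kept as-is: 4 6 4 5 4 8 → sum 31
Total = 25 + 31 = 56.
Check digit = (10 − (56 mod 10)) mod 10 = 4.

4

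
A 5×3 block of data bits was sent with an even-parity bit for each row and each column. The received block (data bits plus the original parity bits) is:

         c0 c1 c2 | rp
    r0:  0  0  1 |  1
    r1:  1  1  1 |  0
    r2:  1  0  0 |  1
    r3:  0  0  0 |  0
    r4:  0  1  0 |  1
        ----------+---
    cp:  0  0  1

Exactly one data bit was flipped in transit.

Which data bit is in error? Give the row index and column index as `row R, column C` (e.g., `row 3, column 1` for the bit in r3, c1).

Recompute each row's even parity and compare to rp:
  r0: data parity 1, sent rp 1 → ok
  r1: data parity 1, sent rp 0 → mismatch
  r2: data parity 1, sent rp 1 → ok
  r3: data parity 0, sent rp 0 → ok
  r4: data parity 1, sent rp 1 → ok
Recompute each column's even parity and compare to cp:
  c0: data parity 0, sent cp 0 → ok
  c1: data parity 0, sent cp 0 → ok
  c2: data parity 0, sent cp 1 → mismatch
Exactly one row (r1) and one column (c2) fail → the flipped bit is at their intersection.

row 1, column 2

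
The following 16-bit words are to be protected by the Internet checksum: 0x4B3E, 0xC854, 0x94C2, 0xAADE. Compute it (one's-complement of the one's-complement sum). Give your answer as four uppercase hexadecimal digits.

One's-complement addition (fold any carry out of bit 15 back into bit 0):
  0x4B3E + 0xC854 = 0x11392 → wrap carry → 0x1393
  0x1393 + 0x94C2 = 0x0A855
  0xA855 + 0xAADE = 0x15333 → wrap carry → 0x5334
One's-complement sum = 0x5334.
Checksum = ~0x5334 & 0xFFFF = 0xACCB.

ACCB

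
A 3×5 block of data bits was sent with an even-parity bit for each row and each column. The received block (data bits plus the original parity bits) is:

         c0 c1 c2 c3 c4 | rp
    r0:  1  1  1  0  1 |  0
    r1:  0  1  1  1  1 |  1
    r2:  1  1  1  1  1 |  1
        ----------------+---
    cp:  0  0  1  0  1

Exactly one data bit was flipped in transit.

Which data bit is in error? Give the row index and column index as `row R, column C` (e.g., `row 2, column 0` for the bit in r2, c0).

row 1, column 1

Recompute each row's even parity and compare to rp:
  r0: data parity 0, sent rp 0 → ok
  r1: data parity 0, sent rp 1 → mismatch
  r2: data parity 1, sent rp 1 → ok
Recompute each column's even parity and compare to cp:
  c0: data parity 0, sent cp 0 → ok
  c1: data parity 1, sent cp 0 → mismatch
  c2: data parity 1, sent cp 1 → ok
  c3: data parity 0, sent cp 0 → ok
  c4: data parity 1, sent cp 1 → ok
Exactly one row (r1) and one column (c1) fail → the flipped bit is at their intersection.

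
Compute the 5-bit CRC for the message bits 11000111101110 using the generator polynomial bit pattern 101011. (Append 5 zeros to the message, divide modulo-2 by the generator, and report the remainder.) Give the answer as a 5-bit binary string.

01000

Append 5 zeros: 1100011110111000000. Divide by 101011 (XOR where the leading bit is 1):
  pos 0: 110001 XOR 101011 = 011010
  pos 1: 110101 XOR 101011 = 011110
  pos 2: 111101 XOR 101011 = 010110
  pos 3: 101101 XOR 101011 = 000110
  pos 6: 110011 XOR 101011 = 011000
  pos 7: 110001 XOR 101011 = 011010
  pos 8: 110100 XOR 101011 = 011111
  pos 9: 111110 XOR 101011 = 010101
  pos 10: 101010 XOR 101011 = 000001
Remainder (last 5 bits) = 01000. This is the CRC / FCS.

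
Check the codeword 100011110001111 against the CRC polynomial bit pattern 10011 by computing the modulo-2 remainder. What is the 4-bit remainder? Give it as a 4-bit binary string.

0101

Modulo-2 division of 100011110001111 by 10011:
  pos 0: 10001 XOR 10011 = 00010
  pos 3: 10111 XOR 10011 = 00100
  pos 5: 10000 XOR 10011 = 00011
  pos 8: 11011 XOR 10011 = 01000
  pos 9: 10001 XOR 10011 = 00010
Remainder = 0101 (nonzero — an error is detected).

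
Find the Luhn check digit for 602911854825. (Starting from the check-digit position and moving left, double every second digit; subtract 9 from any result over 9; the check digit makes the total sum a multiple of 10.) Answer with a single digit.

Partial digits right→left: 5 2 8 4 5 8 1 1 9 2 0 6
Double every second digit counting from the check-digit position (so the 1st, 3rd, 5th, ... of the partial from the right).
  doubled (with −9 where >9): 1 7 1 2 9 0 → sum 20
  kept as-is: 2 4 8 1 2 6 → sum 23
Total = 20 + 23 = 43.
Check digit = (10 − (43 mod 10)) mod 10 = 7.

7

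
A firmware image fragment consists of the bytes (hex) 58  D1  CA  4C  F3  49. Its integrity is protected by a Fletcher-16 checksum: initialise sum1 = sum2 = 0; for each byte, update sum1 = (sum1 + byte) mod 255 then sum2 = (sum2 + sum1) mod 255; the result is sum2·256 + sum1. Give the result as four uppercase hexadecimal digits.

Running sums (mod 255):
  after byte 0 (58): sum1=88, sum2=88
  after byte 1 (D1): sum1=42, sum2=130
  after byte 2 (CA): sum1=244, sum2=119
  after byte 3 (4C): sum1=65, sum2=184
  after byte 4 (F3): sum1=53, sum2=237
  after byte 5 (49): sum1=126, sum2=108
Checksum = sum2·256 + sum1 = 108·256 + 126 = 27774 = 0x6C7E.

6C7E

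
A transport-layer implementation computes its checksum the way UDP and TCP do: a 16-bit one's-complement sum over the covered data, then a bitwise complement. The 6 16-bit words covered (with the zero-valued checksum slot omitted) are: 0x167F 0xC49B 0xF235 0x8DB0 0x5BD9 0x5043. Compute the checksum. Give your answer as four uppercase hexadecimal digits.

F8E1

One's-complement addition (fold any carry out of bit 15 back into bit 0):
  0x167F + 0xC49B = 0x0DB1A
  0xDB1A + 0xF235 = 0x1CD4F → wrap carry → 0xCD50
  0xCD50 + 0x8DB0 = 0x15B00 → wrap carry → 0x5B01
  0x5B01 + 0x5BD9 = 0x0B6DA
  0xB6DA + 0x5043 = 0x1071D → wrap carry → 0x071E
One's-complement sum = 0x071E.
Checksum = ~0x071E & 0xFFFF = 0xF8E1.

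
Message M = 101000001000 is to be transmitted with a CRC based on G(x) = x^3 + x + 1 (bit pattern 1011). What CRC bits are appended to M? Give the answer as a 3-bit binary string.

011

Append 3 zeros: 101000001000000. Divide by 1011 (XOR where the leading bit is 1):
  pos 0: 1010 XOR 1011 = 0001
  pos 3: 1000 XOR 1011 = 0011
  pos 5: 1101 XOR 1011 = 0110
  pos 6: 1100 XOR 1011 = 0111
  pos 7: 1110 XOR 1011 = 0101
  pos 8: 1010 XOR 1011 = 0001
  pos 11: 1000 XOR 1011 = 0011
Remainder (last 3 bits) = 011. This is the CRC / FCS.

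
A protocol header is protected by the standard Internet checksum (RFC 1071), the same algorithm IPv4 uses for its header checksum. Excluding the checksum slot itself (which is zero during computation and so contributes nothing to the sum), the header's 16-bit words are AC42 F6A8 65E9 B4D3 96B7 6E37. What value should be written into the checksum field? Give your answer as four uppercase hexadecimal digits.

One's-complement addition (fold any carry out of bit 15 back into bit 0):
  0xAC42 + 0xF6A8 = 0x1A2EA → wrap carry → 0xA2EB
  0xA2EB + 0x65E9 = 0x108D4 → wrap carry → 0x08D5
  0x08D5 + 0xB4D3 = 0x0BDA8
  0xBDA8 + 0x96B7 = 0x1545F → wrap carry → 0x5460
  0x5460 + 0x6E37 = 0x0C297
One's-complement sum = 0xC297.
Checksum = ~0xC297 & 0xFFFF = 0x3D68.

3D68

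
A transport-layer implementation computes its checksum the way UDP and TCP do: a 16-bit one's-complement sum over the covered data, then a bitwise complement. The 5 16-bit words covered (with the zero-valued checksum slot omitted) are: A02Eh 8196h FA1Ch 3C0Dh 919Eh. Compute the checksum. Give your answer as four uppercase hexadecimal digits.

One's-complement addition (fold any carry out of bit 15 back into bit 0):
  0xA02E + 0x8196 = 0x121C4 → wrap carry → 0x21C5
  0x21C5 + 0xFA1C = 0x11BE1 → wrap carry → 0x1BE2
  0x1BE2 + 0x3C0D = 0x057EF
  0x57EF + 0x919E = 0x0E98D
One's-complement sum = 0xE98D.
Checksum = ~0xE98D & 0xFFFF = 0x1672.

1672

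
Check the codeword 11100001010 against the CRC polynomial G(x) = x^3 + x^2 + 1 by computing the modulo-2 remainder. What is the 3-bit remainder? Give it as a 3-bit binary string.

Modulo-2 division of 11100001010 by 1101:
  pos 0: 1110 XOR 1101 = 0011
  pos 2: 1100 XOR 1101 = 0001
  pos 5: 1010 XOR 1101 = 0111
  pos 6: 1111 XOR 1101 = 0010
Remainder = 100 (nonzero — an error is detected).

100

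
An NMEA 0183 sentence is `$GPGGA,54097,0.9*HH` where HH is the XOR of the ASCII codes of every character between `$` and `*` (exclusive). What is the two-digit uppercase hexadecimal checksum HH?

XOR the ASCII codes of the payload characters:
  'G' = 0x47 → acc = 0x47
  'P' = 0x50 → acc = 0x17
  'G' = 0x47 → acc = 0x50
  'G' = 0x47 → acc = 0x17
  'A' = 0x41 → acc = 0x56
  ',' = 0x2C → acc = 0x7A
  '5' = 0x35 → acc = 0x4F
  '4' = 0x34 → acc = 0x7B
  '0' = 0x30 → acc = 0x4B
  '9' = 0x39 → acc = 0x72
  '7' = 0x37 → acc = 0x45
  ',' = 0x2C → acc = 0x69
  '0' = 0x30 → acc = 0x59
  '.' = 0x2E → acc = 0x77
  '9' = 0x39 → acc = 0x4E
Checksum = 0x4E.

4E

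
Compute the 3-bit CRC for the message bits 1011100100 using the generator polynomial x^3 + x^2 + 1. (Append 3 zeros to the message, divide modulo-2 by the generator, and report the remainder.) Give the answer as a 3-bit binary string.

011

Append 3 zeros: 1011100100000. Divide by 1101 (XOR where the leading bit is 1):
  pos 0: 1011 XOR 1101 = 0110
  pos 1: 1101 XOR 1101 = 0000
  pos 7: 1000 XOR 1101 = 0101
  pos 8: 1010 XOR 1101 = 0111
  pos 9: 1110 XOR 1101 = 0011
Remainder (last 3 bits) = 011. This is the CRC / FCS.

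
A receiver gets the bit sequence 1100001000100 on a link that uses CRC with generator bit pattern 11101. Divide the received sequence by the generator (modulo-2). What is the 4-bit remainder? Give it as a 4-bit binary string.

0000

Modulo-2 division of 1100001000100 by 11101:
  pos 0: 11000 XOR 11101 = 00101
  pos 2: 10101 XOR 11101 = 01000
  pos 3: 10000 XOR 11101 = 01101
  pos 4: 11010 XOR 11101 = 00111
  pos 6: 11101 XOR 11101 = 00000
Remainder = 0000 (zero — the frame passes the CRC check).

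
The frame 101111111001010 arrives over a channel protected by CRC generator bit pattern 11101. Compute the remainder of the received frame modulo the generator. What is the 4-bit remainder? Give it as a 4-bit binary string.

0000

Modulo-2 division of 101111111001010 by 11101:
  pos 0: 10111 XOR 11101 = 01010
  pos 1: 10101 XOR 11101 = 01000
  pos 2: 10001 XOR 11101 = 01100
  pos 3: 11001 XOR 11101 = 00100
  pos 5: 10010 XOR 11101 = 01111
  pos 6: 11110 XOR 11101 = 00011
  pos 9: 11101 XOR 11101 = 00000
Remainder = 0000 (zero — the frame passes the CRC check).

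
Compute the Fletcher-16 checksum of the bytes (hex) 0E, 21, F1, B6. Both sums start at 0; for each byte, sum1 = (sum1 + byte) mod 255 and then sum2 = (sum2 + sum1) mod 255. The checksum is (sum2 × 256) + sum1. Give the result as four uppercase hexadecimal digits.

Running sums (mod 255):
  after byte 0 (0E): sum1=14, sum2=14
  after byte 1 (21): sum1=47, sum2=61
  after byte 2 (F1): sum1=33, sum2=94
  after byte 3 (B6): sum1=215, sum2=54
Checksum = sum2·256 + sum1 = 54·256 + 215 = 14039 = 0x36D7.

36D7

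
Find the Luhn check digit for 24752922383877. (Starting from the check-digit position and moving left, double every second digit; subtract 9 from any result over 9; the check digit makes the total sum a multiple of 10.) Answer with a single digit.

3

Partial digits right→left: 7 7 8 3 8 3 2 2 9 2 5 7 4 2
Double every second digit counting from the check-digit position (so the 1st, 3rd, 5th, ... of the partial from the right).
  doubled (with −9 where >9): 5 7 7 4 9 1 8 → sum 41
  kept as-is: 7 3 3 2 2 7 2 → sum 26
Total = 41 + 26 = 67.
Check digit = (10 − (67 mod 10)) mod 10 = 3.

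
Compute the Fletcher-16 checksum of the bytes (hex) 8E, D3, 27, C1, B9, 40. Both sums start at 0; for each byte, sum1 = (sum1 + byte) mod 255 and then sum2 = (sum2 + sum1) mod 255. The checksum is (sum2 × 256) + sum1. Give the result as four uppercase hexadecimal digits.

1045

Running sums (mod 255):
  after byte 0 (8E): sum1=142, sum2=142
  after byte 1 (D3): sum1=98, sum2=240
  after byte 2 (27): sum1=137, sum2=122
  after byte 3 (C1): sum1=75, sum2=197
  after byte 4 (B9): sum1=5, sum2=202
  after byte 5 (40): sum1=69, sum2=16
Checksum = sum2·256 + sum1 = 16·256 + 69 = 4165 = 0x1045.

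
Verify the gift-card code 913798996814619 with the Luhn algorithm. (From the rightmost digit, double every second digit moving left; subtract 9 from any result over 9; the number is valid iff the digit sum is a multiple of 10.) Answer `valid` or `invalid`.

invalid

From the right, keep odd positions and double even positions (subtract 9 from any doubled value over 9):
  doubled (positions 2,4,...): 2 8 7 9 7 5 2 → sum 40
  kept (positions 1,3,...): 9 6 1 6 9 9 3 9 → sum 52
Total = 92.
92 mod 10 = 2, so the number is invalid.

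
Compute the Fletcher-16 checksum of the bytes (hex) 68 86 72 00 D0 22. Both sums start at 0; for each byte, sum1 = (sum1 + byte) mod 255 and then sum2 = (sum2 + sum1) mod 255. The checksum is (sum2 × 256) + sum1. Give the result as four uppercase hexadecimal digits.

Running sums (mod 255):
  after byte 0 (68): sum1=104, sum2=104
  after byte 1 (86): sum1=238, sum2=87
  after byte 2 (72): sum1=97, sum2=184
  after byte 3 (00): sum1=97, sum2=26
  after byte 4 (D0): sum1=50, sum2=76
  after byte 5 (22): sum1=84, sum2=160
Checksum = sum2·256 + sum1 = 160·256 + 84 = 41044 = 0xA054.

A054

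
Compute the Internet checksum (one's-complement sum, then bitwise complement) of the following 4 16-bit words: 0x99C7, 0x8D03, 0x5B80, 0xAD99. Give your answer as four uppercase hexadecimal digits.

One's-complement addition (fold any carry out of bit 15 back into bit 0):
  0x99C7 + 0x8D03 = 0x126CA → wrap carry → 0x26CB
  0x26CB + 0x5B80 = 0x0824B
  0x824B + 0xAD99 = 0x12FE4 → wrap carry → 0x2FE5
One's-complement sum = 0x2FE5.
Checksum = ~0x2FE5 & 0xFFFF = 0xD01A.

D01A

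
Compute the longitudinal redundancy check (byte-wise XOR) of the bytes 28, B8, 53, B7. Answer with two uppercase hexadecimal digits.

XOR the bytes together:
  start with 0x28
  0x28 ⊕ 0xB8 = 0x90
  0x90 ⊕ 0x53 = 0xC3
  0xC3 ⊕ 0xB7 = 0x74

74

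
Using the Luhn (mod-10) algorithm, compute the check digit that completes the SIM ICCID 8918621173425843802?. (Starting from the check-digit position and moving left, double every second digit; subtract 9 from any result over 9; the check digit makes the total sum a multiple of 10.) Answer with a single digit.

7

Partial digits right→left: 2 0 8 3 4 8 5 2 4 3 7 1 1 2 6 8 1 9 8
Double every second digit counting from the check-digit position (so the 1st, 3rd, 5th, ... of the partial from the right).
  doubled (with −9 where >9): 4 7 8 1 8 5 2 3 2 7 → sum 47
  kept as-is: 0 3 8 2 3 1 2 8 9 → sum 36
Total = 47 + 36 = 83.
Check digit = (10 − (83 mod 10)) mod 10 = 7.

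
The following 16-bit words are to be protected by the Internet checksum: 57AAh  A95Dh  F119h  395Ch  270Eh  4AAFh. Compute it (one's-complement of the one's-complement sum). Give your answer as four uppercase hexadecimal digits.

62C4

One's-complement addition (fold any carry out of bit 15 back into bit 0):
  0x57AA + 0xA95D = 0x10107 → wrap carry → 0x0108
  0x0108 + 0xF119 = 0x0F221
  0xF221 + 0x395C = 0x12B7D → wrap carry → 0x2B7E
  0x2B7E + 0x270E = 0x0528C
  0x528C + 0x4AAF = 0x09D3B
One's-complement sum = 0x9D3B.
Checksum = ~0x9D3B & 0xFFFF = 0x62C4.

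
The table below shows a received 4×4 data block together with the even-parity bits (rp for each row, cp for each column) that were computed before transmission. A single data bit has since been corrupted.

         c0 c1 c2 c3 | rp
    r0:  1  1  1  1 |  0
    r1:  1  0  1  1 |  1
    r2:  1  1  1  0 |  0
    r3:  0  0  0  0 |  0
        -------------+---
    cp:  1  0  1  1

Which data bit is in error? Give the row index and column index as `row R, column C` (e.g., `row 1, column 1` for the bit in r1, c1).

row 2, column 3

Recompute each row's even parity and compare to rp:
  r0: data parity 0, sent rp 0 → ok
  r1: data parity 1, sent rp 1 → ok
  r2: data parity 1, sent rp 0 → mismatch
  r3: data parity 0, sent rp 0 → ok
Recompute each column's even parity and compare to cp:
  c0: data parity 1, sent cp 1 → ok
  c1: data parity 0, sent cp 0 → ok
  c2: data parity 1, sent cp 1 → ok
  c3: data parity 0, sent cp 1 → mismatch
Exactly one row (r2) and one column (c3) fail → the flipped bit is at their intersection.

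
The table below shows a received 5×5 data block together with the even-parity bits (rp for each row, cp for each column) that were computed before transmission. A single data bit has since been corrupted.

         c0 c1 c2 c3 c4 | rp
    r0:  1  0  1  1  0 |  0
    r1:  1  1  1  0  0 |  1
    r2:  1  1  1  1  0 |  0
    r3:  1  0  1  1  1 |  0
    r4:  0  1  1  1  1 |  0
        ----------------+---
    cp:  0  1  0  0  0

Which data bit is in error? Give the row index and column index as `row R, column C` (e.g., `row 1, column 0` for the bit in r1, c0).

Recompute each row's even parity and compare to rp:
  r0: data parity 1, sent rp 0 → mismatch
  r1: data parity 1, sent rp 1 → ok
  r2: data parity 0, sent rp 0 → ok
  r3: data parity 0, sent rp 0 → ok
  r4: data parity 0, sent rp 0 → ok
Recompute each column's even parity and compare to cp:
  c0: data parity 0, sent cp 0 → ok
  c1: data parity 1, sent cp 1 → ok
  c2: data parity 1, sent cp 0 → mismatch
  c3: data parity 0, sent cp 0 → ok
  c4: data parity 0, sent cp 0 → ok
Exactly one row (r0) and one column (c2) fail → the flipped bit is at their intersection.

row 0, column 2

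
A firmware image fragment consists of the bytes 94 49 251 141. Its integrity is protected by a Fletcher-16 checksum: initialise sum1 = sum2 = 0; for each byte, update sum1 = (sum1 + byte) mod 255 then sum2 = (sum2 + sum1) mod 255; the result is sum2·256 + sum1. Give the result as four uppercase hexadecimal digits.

9219

Running sums (mod 255):
  after byte 0 (94): sum1=94, sum2=94
  after byte 1 (49): sum1=143, sum2=237
  after byte 2 (251): sum1=139, sum2=121
  after byte 3 (141): sum1=25, sum2=146
Checksum = sum2·256 + sum1 = 146·256 + 25 = 37401 = 0x9219.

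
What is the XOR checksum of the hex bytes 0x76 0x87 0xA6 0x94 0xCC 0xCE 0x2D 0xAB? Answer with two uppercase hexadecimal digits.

XOR the bytes together:
  start with 0x76
  0x76 ⊕ 0x87 = 0xF1
  0xF1 ⊕ 0xA6 = 0x57
  0x57 ⊕ 0x94 = 0xC3
  0xC3 ⊕ 0xCC = 0x0F
  0x0F ⊕ 0xCE = 0xC1
  0xC1 ⊕ 0x2D = 0xEC
  0xEC ⊕ 0xAB = 0x47

47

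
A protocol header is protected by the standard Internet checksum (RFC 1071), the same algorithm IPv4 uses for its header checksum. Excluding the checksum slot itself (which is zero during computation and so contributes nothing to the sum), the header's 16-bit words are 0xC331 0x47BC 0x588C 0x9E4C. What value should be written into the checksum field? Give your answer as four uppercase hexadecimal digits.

FE38

One's-complement addition (fold any carry out of bit 15 back into bit 0):
  0xC331 + 0x47BC = 0x10AED → wrap carry → 0x0AEE
  0x0AEE + 0x588C = 0x0637A
  0x637A + 0x9E4C = 0x101C6 → wrap carry → 0x01C7
One's-complement sum = 0x01C7.
Checksum = ~0x01C7 & 0xFFFF = 0xFE38.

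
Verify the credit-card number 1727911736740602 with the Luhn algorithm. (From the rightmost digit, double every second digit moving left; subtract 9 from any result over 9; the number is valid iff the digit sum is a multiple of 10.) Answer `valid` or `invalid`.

invalid

From the right, keep odd positions and double even positions (subtract 9 from any doubled value over 9):
  doubled (positions 2,4,...): 0 0 5 6 2 9 4 2 → sum 28
  kept (positions 1,3,...): 2 6 4 6 7 1 7 7 → sum 40
Total = 68.
68 mod 10 = 8, so the number is invalid.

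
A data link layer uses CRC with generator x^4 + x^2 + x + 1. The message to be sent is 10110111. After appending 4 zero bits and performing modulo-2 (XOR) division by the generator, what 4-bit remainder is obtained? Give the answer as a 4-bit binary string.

Append 4 zeros: 101101110000. Divide by 10111 (XOR where the leading bit is 1):
  pos 0: 10110 XOR 10111 = 00001
  pos 4: 11110 XOR 10111 = 01001
  pos 5: 10010 XOR 10111 = 00101
  pos 7: 10100 XOR 10111 = 00011
Remainder (last 4 bits) = 0011. This is the CRC / FCS.

0011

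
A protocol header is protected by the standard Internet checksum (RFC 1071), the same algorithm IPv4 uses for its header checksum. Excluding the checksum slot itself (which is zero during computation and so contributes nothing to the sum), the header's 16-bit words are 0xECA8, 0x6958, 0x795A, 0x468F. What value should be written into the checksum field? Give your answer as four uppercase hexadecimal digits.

One's-complement addition (fold any carry out of bit 15 back into bit 0):
  0xECA8 + 0x6958 = 0x15600 → wrap carry → 0x5601
  0x5601 + 0x795A = 0x0CF5B
  0xCF5B + 0x468F = 0x115EA → wrap carry → 0x15EB
One's-complement sum = 0x15EB.
Checksum = ~0x15EB & 0xFFFF = 0xEA14.

EA14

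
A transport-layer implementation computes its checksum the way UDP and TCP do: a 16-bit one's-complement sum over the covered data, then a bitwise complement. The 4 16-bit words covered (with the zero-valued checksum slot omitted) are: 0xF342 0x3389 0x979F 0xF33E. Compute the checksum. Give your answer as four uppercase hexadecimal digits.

One's-complement addition (fold any carry out of bit 15 back into bit 0):
  0xF342 + 0x3389 = 0x126CB → wrap carry → 0x26CC
  0x26CC + 0x979F = 0x0BE6B
  0xBE6B + 0xF33E = 0x1B1A9 → wrap carry → 0xB1AA
One's-complement sum = 0xB1AA.
Checksum = ~0xB1AA & 0xFFFF = 0x4E55.

4E55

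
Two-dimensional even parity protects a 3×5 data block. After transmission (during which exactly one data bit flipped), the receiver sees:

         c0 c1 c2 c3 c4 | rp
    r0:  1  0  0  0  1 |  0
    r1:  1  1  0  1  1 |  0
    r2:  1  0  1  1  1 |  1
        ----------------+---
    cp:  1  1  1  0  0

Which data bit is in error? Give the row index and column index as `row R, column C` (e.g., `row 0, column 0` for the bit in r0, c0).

Recompute each row's even parity and compare to rp:
  r0: data parity 0, sent rp 0 → ok
  r1: data parity 0, sent rp 0 → ok
  r2: data parity 0, sent rp 1 → mismatch
Recompute each column's even parity and compare to cp:
  c0: data parity 1, sent cp 1 → ok
  c1: data parity 1, sent cp 1 → ok
  c2: data parity 1, sent cp 1 → ok
  c3: data parity 0, sent cp 0 → ok
  c4: data parity 1, sent cp 0 → mismatch
Exactly one row (r2) and one column (c4) fail → the flipped bit is at their intersection.

row 2, column 4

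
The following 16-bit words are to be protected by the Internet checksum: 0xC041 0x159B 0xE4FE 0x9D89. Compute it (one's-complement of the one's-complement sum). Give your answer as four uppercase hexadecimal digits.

One's-complement addition (fold any carry out of bit 15 back into bit 0):
  0xC041 + 0x159B = 0x0D5DC
  0xD5DC + 0xE4FE = 0x1BADA → wrap carry → 0xBADB
  0xBADB + 0x9D89 = 0x15864 → wrap carry → 0x5865
One's-complement sum = 0x5865.
Checksum = ~0x5865 & 0xFFFF = 0xA79A.

A79A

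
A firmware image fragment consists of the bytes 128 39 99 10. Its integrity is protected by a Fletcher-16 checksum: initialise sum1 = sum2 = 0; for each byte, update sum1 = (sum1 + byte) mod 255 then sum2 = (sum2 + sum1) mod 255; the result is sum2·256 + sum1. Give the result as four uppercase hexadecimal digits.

Running sums (mod 255):
  after byte 0 (128): sum1=128, sum2=128
  after byte 1 (39): sum1=167, sum2=40
  after byte 2 (99): sum1=11, sum2=51
  after byte 3 (10): sum1=21, sum2=72
Checksum = sum2·256 + sum1 = 72·256 + 21 = 18453 = 0x4815.

4815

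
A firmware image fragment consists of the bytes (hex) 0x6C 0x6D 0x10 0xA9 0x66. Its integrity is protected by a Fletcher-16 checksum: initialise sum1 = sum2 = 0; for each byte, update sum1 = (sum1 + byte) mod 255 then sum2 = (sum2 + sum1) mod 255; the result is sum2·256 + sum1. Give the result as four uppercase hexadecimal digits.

Running sums (mod 255):
  after byte 0 (0x6C): sum1=108, sum2=108
  after byte 1 (0x6D): sum1=217, sum2=70
  after byte 2 (0x10): sum1=233, sum2=48
  after byte 3 (0xA9): sum1=147, sum2=195
  after byte 4 (0x66): sum1=249, sum2=189
Checksum = sum2·256 + sum1 = 189·256 + 249 = 48633 = 0xBDF9.

BDF9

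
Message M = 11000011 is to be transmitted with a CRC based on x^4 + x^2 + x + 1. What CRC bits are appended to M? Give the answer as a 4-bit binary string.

0110

Append 4 zeros: 110000110000. Divide by 10111 (XOR where the leading bit is 1):
  pos 0: 11000 XOR 10111 = 01111
  pos 1: 11110 XOR 10111 = 01001
  pos 2: 10011 XOR 10111 = 00100
  pos 4: 10010 XOR 10111 = 00101
  pos 6: 10100 XOR 10111 = 00011
Remainder (last 4 bits) = 0110. This is the CRC / FCS.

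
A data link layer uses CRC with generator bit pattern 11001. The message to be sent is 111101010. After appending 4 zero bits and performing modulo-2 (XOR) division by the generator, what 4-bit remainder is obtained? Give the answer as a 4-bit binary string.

Append 4 zeros: 1111010100000. Divide by 11001 (XOR where the leading bit is 1):
  pos 0: 11110 XOR 11001 = 00111
  pos 2: 11110 XOR 11001 = 00111
  pos 4: 11110 XOR 11001 = 00111
  pos 6: 11100 XOR 11001 = 00101
  pos 8: 10100 XOR 11001 = 01101
Remainder (last 4 bits) = 1101. This is the CRC / FCS.

1101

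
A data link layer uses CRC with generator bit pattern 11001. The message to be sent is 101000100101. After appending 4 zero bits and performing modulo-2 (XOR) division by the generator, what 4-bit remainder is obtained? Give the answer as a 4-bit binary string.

Append 4 zeros: 1010001001010000. Divide by 11001 (XOR where the leading bit is 1):
  pos 0: 10100 XOR 11001 = 01101
  pos 1: 11010 XOR 11001 = 00011
  pos 4: 11100 XOR 11001 = 00101
  pos 6: 10110 XOR 11001 = 01111
  pos 7: 11111 XOR 11001 = 00110
  pos 9: 11000 XOR 11001 = 00001
Remainder (last 4 bits) = 0100. This is the CRC / FCS.

0100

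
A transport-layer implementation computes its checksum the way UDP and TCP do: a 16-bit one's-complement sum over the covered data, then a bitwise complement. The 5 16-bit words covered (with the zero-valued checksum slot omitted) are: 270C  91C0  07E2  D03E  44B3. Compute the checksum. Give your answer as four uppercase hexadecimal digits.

2A5F

One's-complement addition (fold any carry out of bit 15 back into bit 0):
  0x270C + 0x91C0 = 0x0B8CC
  0xB8CC + 0x07E2 = 0x0C0AE
  0xC0AE + 0xD03E = 0x190EC → wrap carry → 0x90ED
  0x90ED + 0x44B3 = 0x0D5A0
One's-complement sum = 0xD5A0.
Checksum = ~0xD5A0 & 0xFFFF = 0x2A5F.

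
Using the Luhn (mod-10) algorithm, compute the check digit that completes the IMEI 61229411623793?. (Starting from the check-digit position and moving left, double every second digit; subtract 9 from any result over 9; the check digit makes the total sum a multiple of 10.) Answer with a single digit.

Partial digits right→left: 3 9 7 3 2 6 1 1 4 9 2 2 1 6
Double every second digit counting from the check-digit position (so the 1st, 3rd, 5th, ... of the partial from the right).
  doubled (with −9 where >9): 6 5 4 2 8 4 2 → sum 31
  kept as-is: 9 3 6 1 9 2 6 → sum 36
Total = 31 + 36 = 67.
Check digit = (10 − (67 mod 10)) mod 10 = 3.

3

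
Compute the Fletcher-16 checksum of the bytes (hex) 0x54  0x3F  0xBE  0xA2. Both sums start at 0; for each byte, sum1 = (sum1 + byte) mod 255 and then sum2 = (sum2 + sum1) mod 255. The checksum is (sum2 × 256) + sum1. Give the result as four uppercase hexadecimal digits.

2FF4

Running sums (mod 255):
  after byte 0 (0x54): sum1=84, sum2=84
  after byte 1 (0x3F): sum1=147, sum2=231
  after byte 2 (0xBE): sum1=82, sum2=58
  after byte 3 (0xA2): sum1=244, sum2=47
Checksum = sum2·256 + sum1 = 47·256 + 244 = 12276 = 0x2FF4.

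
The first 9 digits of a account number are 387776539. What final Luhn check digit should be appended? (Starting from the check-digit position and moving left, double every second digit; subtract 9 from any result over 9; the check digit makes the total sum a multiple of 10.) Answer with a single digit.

0

Partial digits right→left: 9 3 5 6 7 7 7 8 3
Double every second digit counting from the check-digit position (so the 1st, 3rd, 5th, ... of the partial from the right).
  doubled (with −9 where >9): 9 1 5 5 6 → sum 26
  kept as-is: 3 6 7 8 → sum 24
Total = 26 + 24 = 50.
Check digit = (10 − (50 mod 10)) mod 10 = 0.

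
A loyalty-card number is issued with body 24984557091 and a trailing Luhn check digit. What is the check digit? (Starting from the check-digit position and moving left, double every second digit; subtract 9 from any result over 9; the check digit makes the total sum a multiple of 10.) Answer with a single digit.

3

Partial digits right→left: 1 9 0 7 5 5 4 8 9 4 2
Double every second digit counting from the check-digit position (so the 1st, 3rd, 5th, ... of the partial from the right).
  doubled (with −9 where >9): 2 0 1 8 9 4 → sum 24
  kept as-is: 9 7 5 8 4 → sum 33
Total = 24 + 33 = 57.
Check digit = (10 − (57 mod 10)) mod 10 = 3.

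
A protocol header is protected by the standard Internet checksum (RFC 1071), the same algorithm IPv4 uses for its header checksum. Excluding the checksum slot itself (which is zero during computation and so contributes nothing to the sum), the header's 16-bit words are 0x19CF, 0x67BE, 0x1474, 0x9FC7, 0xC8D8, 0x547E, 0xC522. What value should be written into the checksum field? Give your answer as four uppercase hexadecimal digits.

One's-complement addition (fold any carry out of bit 15 back into bit 0):
  0x19CF + 0x67BE = 0x0818D
  0x818D + 0x1474 = 0x09601
  0x9601 + 0x9FC7 = 0x135C8 → wrap carry → 0x35C9
  0x35C9 + 0xC8D8 = 0x0FEA1
  0xFEA1 + 0x547E = 0x1531F → wrap carry → 0x5320
  0x5320 + 0xC522 = 0x11842 → wrap carry → 0x1843
One's-complement sum = 0x1843.
Checksum = ~0x1843 & 0xFFFF = 0xE7BC.

E7BC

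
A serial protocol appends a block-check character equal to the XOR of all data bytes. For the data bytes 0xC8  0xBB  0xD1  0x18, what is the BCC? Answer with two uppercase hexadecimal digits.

BA

XOR the bytes together:
  start with 0xC8
  0xC8 ⊕ 0xBB = 0x73
  0x73 ⊕ 0xD1 = 0xA2
  0xA2 ⊕ 0x18 = 0xBA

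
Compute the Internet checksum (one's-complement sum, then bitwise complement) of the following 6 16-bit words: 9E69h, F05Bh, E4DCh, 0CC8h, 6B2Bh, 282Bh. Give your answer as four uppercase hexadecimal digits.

One's-complement addition (fold any carry out of bit 15 back into bit 0):
  0x9E69 + 0xF05B = 0x18EC4 → wrap carry → 0x8EC5
  0x8EC5 + 0xE4DC = 0x173A1 → wrap carry → 0x73A2
  0x73A2 + 0x0CC8 = 0x0806A
  0x806A + 0x6B2B = 0x0EB95
  0xEB95 + 0x282B = 0x113C0 → wrap carry → 0x13C1
One's-complement sum = 0x13C1.
Checksum = ~0x13C1 & 0xFFFF = 0xEC3E.

EC3E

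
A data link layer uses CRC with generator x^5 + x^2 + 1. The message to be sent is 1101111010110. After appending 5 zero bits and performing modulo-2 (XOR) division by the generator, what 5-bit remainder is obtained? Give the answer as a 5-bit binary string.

Append 5 zeros: 110111101011000000. Divide by 100101 (XOR where the leading bit is 1):
  pos 0: 110111 XOR 100101 = 010010
  pos 1: 100101 XOR 100101 = 000000
  pos 8: 101100 XOR 100101 = 001001
  pos 10: 100100 XOR 100101 = 000001
Remainder (last 5 bits) = 00100. This is the CRC / FCS.

00100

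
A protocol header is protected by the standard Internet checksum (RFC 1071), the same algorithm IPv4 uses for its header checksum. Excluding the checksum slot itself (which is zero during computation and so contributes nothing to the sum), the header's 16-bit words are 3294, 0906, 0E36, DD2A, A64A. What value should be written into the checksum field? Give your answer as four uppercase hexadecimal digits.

32BA

One's-complement addition (fold any carry out of bit 15 back into bit 0):
  0x3294 + 0x0906 = 0x03B9A
  0x3B9A + 0x0E36 = 0x049D0
  0x49D0 + 0xDD2A = 0x126FA → wrap carry → 0x26FB
  0x26FB + 0xA64A = 0x0CD45
One's-complement sum = 0xCD45.
Checksum = ~0xCD45 & 0xFFFF = 0x32BA.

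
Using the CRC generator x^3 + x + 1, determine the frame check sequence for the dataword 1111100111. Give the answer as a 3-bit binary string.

110

Append 3 zeros: 1111100111000. Divide by 1011 (XOR where the leading bit is 1):
  pos 0: 1111 XOR 1011 = 0100
  pos 1: 1001 XOR 1011 = 0010
  pos 3: 1000 XOR 1011 = 0011
  pos 5: 1111 XOR 1011 = 0100
  pos 6: 1001 XOR 1011 = 0010
  pos 8: 1000 XOR 1011 = 0011
Remainder (last 3 bits) = 110. This is the CRC / FCS.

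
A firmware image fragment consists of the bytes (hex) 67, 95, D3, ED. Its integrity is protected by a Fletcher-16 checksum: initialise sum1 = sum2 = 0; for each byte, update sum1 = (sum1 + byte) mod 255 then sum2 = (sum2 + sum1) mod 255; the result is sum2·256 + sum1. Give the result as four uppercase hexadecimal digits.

Running sums (mod 255):
  after byte 0 (67): sum1=103, sum2=103
  after byte 1 (95): sum1=252, sum2=100
  after byte 2 (D3): sum1=208, sum2=53
  after byte 3 (ED): sum1=190, sum2=243
Checksum = sum2·256 + sum1 = 243·256 + 190 = 62398 = 0xF3BE.

F3BE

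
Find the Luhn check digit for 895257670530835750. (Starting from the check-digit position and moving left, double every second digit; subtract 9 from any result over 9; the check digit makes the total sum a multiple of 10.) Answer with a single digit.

Partial digits right→left: 0 5 7 5 3 8 0 3 5 0 7 6 7 5 2 5 9 8
Double every second digit counting from the check-digit position (so the 1st, 3rd, 5th, ... of the partial from the right).
  doubled (with −9 where >9): 0 5 6 0 1 5 5 4 9 → sum 35
  kept as-is: 5 5 8 3 0 6 5 5 8 → sum 45
Total = 35 + 45 = 80.
Check digit = (10 − (80 mod 10)) mod 10 = 0.

0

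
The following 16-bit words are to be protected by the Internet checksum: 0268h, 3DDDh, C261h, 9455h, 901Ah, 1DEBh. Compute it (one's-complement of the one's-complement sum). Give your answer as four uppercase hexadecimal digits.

One's-complement addition (fold any carry out of bit 15 back into bit 0):
  0x0268 + 0x3DDD = 0x04045
  0x4045 + 0xC261 = 0x102A6 → wrap carry → 0x02A7
  0x02A7 + 0x9455 = 0x096FC
  0x96FC + 0x901A = 0x12716 → wrap carry → 0x2717
  0x2717 + 0x1DEB = 0x04502
One's-complement sum = 0x4502.
Checksum = ~0x4502 & 0xFFFF = 0xBAFD.

BAFD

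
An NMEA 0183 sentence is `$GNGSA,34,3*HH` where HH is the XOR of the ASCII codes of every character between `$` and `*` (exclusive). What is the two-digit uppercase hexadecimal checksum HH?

68

XOR the ASCII codes of the payload characters:
  'G' = 0x47 → acc = 0x47
  'N' = 0x4E → acc = 0x09
  'G' = 0x47 → acc = 0x4E
  'S' = 0x53 → acc = 0x1D
  'A' = 0x41 → acc = 0x5C
  ',' = 0x2C → acc = 0x70
  '3' = 0x33 → acc = 0x43
  '4' = 0x34 → acc = 0x77
  ',' = 0x2C → acc = 0x5B
  '3' = 0x33 → acc = 0x68
Checksum = 0x68.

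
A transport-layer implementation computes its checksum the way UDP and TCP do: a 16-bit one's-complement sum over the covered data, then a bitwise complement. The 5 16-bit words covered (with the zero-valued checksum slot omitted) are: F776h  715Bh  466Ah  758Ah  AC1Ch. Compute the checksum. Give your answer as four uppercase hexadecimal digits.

2F1C

One's-complement addition (fold any carry out of bit 15 back into bit 0):
  0xF776 + 0x715B = 0x168D1 → wrap carry → 0x68D2
  0x68D2 + 0x466A = 0x0AF3C
  0xAF3C + 0x758A = 0x124C6 → wrap carry → 0x24C7
  0x24C7 + 0xAC1C = 0x0D0E3
One's-complement sum = 0xD0E3.
Checksum = ~0xD0E3 & 0xFFFF = 0x2F1C.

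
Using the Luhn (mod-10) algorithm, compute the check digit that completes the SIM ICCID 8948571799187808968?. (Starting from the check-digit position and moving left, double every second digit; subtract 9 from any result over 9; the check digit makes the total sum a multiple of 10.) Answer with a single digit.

0

Partial digits right→left: 8 6 9 8 0 8 7 8 1 9 9 7 1 7 5 8 4 9 8
Double every second digit counting from the check-digit position (so the 1st, 3rd, 5th, ... of the partial from the right).
  doubled (with −9 where >9): 7 9 0 5 2 9 2 1 8 7 → sum 50
  kept as-is: 6 8 8 8 9 7 7 8 9 → sum 70
Total = 50 + 70 = 120.
Check digit = (10 − (120 mod 10)) mod 10 = 0.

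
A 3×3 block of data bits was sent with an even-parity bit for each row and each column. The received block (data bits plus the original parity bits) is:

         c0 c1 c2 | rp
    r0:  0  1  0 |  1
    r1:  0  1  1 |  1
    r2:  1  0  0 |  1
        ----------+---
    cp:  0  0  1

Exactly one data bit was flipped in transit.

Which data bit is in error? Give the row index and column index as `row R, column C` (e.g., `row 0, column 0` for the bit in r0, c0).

Recompute each row's even parity and compare to rp:
  r0: data parity 1, sent rp 1 → ok
  r1: data parity 0, sent rp 1 → mismatch
  r2: data parity 1, sent rp 1 → ok
Recompute each column's even parity and compare to cp:
  c0: data parity 1, sent cp 0 → mismatch
  c1: data parity 0, sent cp 0 → ok
  c2: data parity 1, sent cp 1 → ok
Exactly one row (r1) and one column (c0) fail → the flipped bit is at their intersection.

row 1, column 0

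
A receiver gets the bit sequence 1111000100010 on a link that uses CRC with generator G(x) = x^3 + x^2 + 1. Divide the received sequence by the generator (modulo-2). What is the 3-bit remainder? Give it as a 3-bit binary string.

Modulo-2 division of 1111000100010 by 1101:
  pos 0: 1111 XOR 1101 = 0010
  pos 2: 1000 XOR 1101 = 0101
  pos 3: 1010 XOR 1101 = 0111
  pos 4: 1111 XOR 1101 = 0010
  pos 6: 1000 XOR 1101 = 0101
  pos 7: 1010 XOR 1101 = 0111
  pos 8: 1111 XOR 1101 = 0010
Remainder = 100 (nonzero — an error is detected).

100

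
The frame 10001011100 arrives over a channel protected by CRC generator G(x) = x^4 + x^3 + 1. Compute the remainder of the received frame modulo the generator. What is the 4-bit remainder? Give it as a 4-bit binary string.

0000

Modulo-2 division of 10001011100 by 11001:
  pos 0: 10001 XOR 11001 = 01000
  pos 1: 10000 XOR 11001 = 01001
  pos 2: 10011 XOR 11001 = 01010
  pos 3: 10101 XOR 11001 = 01100
  pos 4: 11001 XOR 11001 = 00000
Remainder = 0000 (zero — the frame passes the CRC check).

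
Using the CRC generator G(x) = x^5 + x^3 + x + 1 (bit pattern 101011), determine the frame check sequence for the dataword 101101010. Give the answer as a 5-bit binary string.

11001

Append 5 zeros: 10110101000000. Divide by 101011 (XOR where the leading bit is 1):
  pos 0: 101101 XOR 101011 = 000110
  pos 3: 110010 XOR 101011 = 011001
  pos 4: 110010 XOR 101011 = 011001
  pos 5: 110010 XOR 101011 = 011001
  pos 6: 110010 XOR 101011 = 011001
  pos 7: 110010 XOR 101011 = 011001
  pos 8: 110010 XOR 101011 = 011001
Remainder (last 5 bits) = 11001. This is the CRC / FCS.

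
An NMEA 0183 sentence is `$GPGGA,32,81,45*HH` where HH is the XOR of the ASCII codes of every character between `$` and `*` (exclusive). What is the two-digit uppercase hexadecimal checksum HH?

73

XOR the ASCII codes of the payload characters:
  'G' = 0x47 → acc = 0x47
  'P' = 0x50 → acc = 0x17
  'G' = 0x47 → acc = 0x50
  'G' = 0x47 → acc = 0x17
  'A' = 0x41 → acc = 0x56
  ',' = 0x2C → acc = 0x7A
  '3' = 0x33 → acc = 0x49
  '2' = 0x32 → acc = 0x7B
  ',' = 0x2C → acc = 0x57
  '8' = 0x38 → acc = 0x6F
  '1' = 0x31 → acc = 0x5E
  ',' = 0x2C → acc = 0x72
  '4' = 0x34 → acc = 0x46
  '5' = 0x35 → acc = 0x73
Checksum = 0x73.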